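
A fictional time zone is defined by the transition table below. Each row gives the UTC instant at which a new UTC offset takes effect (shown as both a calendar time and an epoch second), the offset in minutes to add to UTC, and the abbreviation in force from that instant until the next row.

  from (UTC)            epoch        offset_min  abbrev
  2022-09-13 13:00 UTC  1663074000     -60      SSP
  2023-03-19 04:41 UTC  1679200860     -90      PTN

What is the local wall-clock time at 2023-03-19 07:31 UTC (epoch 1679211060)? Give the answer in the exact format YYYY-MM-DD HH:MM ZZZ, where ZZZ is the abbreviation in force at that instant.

Query: 2023-03-19 07:31 UTC
Rule 2/2 (PTN, -01:30): 2023-03-19 04:41 UTC ≤ query < +∞
7·60 + 31 - 90 = 361 min
361 = 0·1440 + 361; 361 = 6·60 + 1 → 06:01, same day
→ 2023-03-19 06:01 PTN

2023-03-19 06:01 PTN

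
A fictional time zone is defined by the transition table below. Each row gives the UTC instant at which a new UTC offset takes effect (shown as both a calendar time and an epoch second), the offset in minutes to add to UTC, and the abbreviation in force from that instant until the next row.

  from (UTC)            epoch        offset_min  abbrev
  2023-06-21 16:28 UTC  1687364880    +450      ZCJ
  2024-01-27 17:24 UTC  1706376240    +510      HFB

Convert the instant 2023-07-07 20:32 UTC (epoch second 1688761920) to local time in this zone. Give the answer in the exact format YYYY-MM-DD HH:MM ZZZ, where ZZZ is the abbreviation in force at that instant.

Query: 2023-07-07 20:32 UTC
Rule 1/2 (ZCJ, +07:30): 2023-06-21 16:28 UTC ≤ query < 2024-01-27 17:24 UTC
20·60 + 32 + 450 = 1682 min
1682 = 1·1440 + 242; 242 = 4·60 + 2 → 04:02, 2023-07-07 + 1 day = 2023-07-08
→ 2023-07-08 04:02 ZCJ

2023-07-08 04:02 ZCJ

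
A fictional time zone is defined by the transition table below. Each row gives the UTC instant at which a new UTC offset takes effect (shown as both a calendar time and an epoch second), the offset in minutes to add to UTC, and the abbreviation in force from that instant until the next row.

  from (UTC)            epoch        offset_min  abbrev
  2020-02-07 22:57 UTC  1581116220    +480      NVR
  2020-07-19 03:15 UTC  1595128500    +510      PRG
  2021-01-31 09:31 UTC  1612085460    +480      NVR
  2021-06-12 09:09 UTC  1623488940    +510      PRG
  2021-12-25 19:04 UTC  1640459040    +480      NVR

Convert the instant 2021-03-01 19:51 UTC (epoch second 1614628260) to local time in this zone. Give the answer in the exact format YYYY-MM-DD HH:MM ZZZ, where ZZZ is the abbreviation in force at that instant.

2021-03-02 03:51 NVR

Query: 2021-03-01 19:51 UTC
Rule 3/5 (NVR, +08:00): 2021-01-31 09:31 UTC ≤ query < 2021-06-12 09:09 UTC
19·60 + 51 + 480 = 1671 min
1671 = 1·1440 + 231; 231 = 3·60 + 51 → 03:51, 2021-03-01 + 1 day = 2021-03-02
→ 2021-03-02 03:51 NVR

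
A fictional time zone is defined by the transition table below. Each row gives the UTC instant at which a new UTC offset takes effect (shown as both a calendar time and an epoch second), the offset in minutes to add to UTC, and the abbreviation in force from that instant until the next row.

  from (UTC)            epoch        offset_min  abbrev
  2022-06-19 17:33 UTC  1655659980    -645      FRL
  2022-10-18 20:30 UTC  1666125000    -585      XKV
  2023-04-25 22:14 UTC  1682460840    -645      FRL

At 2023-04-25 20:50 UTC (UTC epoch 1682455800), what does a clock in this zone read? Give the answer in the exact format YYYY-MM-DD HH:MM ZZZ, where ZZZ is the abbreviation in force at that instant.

Query: 2023-04-25 20:50 UTC
Rule 2/3 (XKV, -09:45): 2022-10-18 20:30 UTC ≤ query < 2023-04-25 22:14 UTC
20·60 + 50 - 585 = 665 min
665 = 0·1440 + 665; 665 = 11·60 + 5 → 11:05, same day
→ 2023-04-25 11:05 XKV

2023-04-25 11:05 XKV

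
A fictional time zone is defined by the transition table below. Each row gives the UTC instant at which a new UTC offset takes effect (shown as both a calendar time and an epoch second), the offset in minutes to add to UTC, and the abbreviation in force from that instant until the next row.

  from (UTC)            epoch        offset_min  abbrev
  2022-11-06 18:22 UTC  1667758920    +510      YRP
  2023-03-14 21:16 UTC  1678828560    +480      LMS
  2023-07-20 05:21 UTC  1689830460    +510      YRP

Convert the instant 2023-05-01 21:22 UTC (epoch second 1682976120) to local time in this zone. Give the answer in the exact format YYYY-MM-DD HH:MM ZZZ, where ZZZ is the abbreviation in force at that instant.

2023-05-02 05:22 LMS

Query: 2023-05-01 21:22 UTC
Rule 2/3 (LMS, +08:00): 2023-03-14 21:16 UTC ≤ query < 2023-07-20 05:21 UTC
21·60 + 22 + 480 = 1762 min
1762 = 1·1440 + 322; 322 = 5·60 + 22 → 05:22, 2023-05-01 + 1 day = 2023-05-02
→ 2023-05-02 05:22 LMS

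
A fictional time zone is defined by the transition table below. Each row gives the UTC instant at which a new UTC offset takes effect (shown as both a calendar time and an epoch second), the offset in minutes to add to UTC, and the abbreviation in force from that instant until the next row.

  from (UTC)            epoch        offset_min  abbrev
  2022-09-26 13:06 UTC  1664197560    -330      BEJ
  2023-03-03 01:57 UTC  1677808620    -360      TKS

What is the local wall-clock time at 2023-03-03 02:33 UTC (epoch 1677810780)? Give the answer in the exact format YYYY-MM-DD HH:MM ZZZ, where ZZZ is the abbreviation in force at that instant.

Query: 2023-03-03 02:33 UTC
Rule 2/2 (TKS, -06:00): 2023-03-03 01:57 UTC ≤ query < +∞
2·60 + 33 - 360 = -207 min
-207 = -1·1440 + 1233; 1233 = 20·60 + 33 → 20:33, 2023-03-03 - 1 day = 2023-03-02
→ 2023-03-02 20:33 TKS

2023-03-02 20:33 TKS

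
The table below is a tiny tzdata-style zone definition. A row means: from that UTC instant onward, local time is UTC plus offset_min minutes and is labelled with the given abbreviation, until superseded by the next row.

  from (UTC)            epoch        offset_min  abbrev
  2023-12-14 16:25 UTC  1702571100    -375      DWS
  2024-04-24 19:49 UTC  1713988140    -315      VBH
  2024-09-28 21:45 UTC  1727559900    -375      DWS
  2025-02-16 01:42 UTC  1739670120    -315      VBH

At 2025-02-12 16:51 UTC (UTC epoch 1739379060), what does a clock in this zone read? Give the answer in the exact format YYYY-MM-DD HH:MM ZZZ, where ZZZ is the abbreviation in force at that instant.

Query: 2025-02-12 16:51 UTC
Rule 3/4 (DWS, -06:15): 2024-09-28 21:45 UTC ≤ query < 2025-02-16 01:42 UTC
16·60 + 51 - 375 = 636 min
636 = 0·1440 + 636; 636 = 10·60 + 36 → 10:36, same day
→ 2025-02-12 10:36 DWS

2025-02-12 10:36 DWS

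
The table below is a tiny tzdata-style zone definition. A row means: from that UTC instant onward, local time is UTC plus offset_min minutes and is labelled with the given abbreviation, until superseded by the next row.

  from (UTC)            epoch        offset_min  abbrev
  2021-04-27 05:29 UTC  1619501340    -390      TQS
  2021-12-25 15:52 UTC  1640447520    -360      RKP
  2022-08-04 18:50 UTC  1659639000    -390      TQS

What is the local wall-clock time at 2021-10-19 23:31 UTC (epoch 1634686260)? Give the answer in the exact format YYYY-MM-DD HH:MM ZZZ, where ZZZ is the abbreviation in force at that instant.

Query: 2021-10-19 23:31 UTC
Rule 1/3 (TQS, -06:30): 2021-04-27 05:29 UTC ≤ query < 2021-12-25 15:52 UTC
23·60 + 31 - 390 = 1021 min
1021 = 0·1440 + 1021; 1021 = 17·60 + 1 → 17:01, same day
→ 2021-10-19 17:01 TQS

2021-10-19 17:01 TQS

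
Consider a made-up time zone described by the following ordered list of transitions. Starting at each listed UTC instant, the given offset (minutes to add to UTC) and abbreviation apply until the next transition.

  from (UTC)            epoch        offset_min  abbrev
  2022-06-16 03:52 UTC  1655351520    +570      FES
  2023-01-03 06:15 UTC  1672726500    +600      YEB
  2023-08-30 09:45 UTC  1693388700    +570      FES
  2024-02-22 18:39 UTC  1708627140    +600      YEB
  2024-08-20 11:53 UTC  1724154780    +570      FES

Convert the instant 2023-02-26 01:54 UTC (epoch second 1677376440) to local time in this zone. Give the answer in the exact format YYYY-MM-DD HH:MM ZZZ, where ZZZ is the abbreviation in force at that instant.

2023-02-26 11:54 YEB

Query: 2023-02-26 01:54 UTC
Rule 2/5 (YEB, +10:00): 2023-01-03 06:15 UTC ≤ query < 2023-08-30 09:45 UTC
1·60 + 54 + 600 = 714 min
714 = 0·1440 + 714; 714 = 11·60 + 54 → 11:54, same day
→ 2023-02-26 11:54 YEB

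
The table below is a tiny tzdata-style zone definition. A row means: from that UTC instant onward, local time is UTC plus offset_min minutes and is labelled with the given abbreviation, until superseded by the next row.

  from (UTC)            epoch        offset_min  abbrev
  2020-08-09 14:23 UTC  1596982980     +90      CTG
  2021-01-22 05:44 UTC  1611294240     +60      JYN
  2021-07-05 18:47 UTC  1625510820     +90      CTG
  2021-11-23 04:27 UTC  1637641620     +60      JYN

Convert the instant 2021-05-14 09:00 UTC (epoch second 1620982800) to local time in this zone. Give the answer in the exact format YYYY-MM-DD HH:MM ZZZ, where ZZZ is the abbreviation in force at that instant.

2021-05-14 10:00 JYN

Query: 2021-05-14 09:00 UTC
Rule 2/4 (JYN, +01:00): 2021-01-22 05:44 UTC ≤ query < 2021-07-05 18:47 UTC
9·60 + 0 + 60 = 600 min
600 = 0·1440 + 600; 600 = 10·60 + 0 → 10:00, same day
→ 2021-05-14 10:00 JYN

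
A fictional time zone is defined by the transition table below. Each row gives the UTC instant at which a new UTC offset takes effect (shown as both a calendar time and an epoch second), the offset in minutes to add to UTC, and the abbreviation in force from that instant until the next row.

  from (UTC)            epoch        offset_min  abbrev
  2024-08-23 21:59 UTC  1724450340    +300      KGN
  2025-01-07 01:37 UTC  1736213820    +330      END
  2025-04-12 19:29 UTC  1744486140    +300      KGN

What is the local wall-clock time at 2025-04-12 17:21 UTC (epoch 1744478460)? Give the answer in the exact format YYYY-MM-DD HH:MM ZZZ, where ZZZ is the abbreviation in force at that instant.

2025-04-12 22:51 END

Query: 2025-04-12 17:21 UTC
Rule 2/3 (END, +05:30): 2025-01-07 01:37 UTC ≤ query < 2025-04-12 19:29 UTC
17·60 + 21 + 330 = 1371 min
1371 = 0·1440 + 1371; 1371 = 22·60 + 51 → 22:51, same day
→ 2025-04-12 22:51 END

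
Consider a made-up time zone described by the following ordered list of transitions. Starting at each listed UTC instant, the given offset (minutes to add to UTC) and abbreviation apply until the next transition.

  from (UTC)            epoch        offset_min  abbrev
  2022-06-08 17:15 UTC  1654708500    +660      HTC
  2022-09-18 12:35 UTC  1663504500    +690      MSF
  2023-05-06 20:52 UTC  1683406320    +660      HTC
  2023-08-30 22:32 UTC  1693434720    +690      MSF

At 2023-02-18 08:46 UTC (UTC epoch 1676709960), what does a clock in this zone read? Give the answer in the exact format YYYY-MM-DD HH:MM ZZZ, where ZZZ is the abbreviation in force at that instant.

2023-02-18 20:16 MSF

Query: 2023-02-18 08:46 UTC
Rule 2/4 (MSF, +11:30): 2022-09-18 12:35 UTC ≤ query < 2023-05-06 20:52 UTC
8·60 + 46 + 690 = 1216 min
1216 = 0·1440 + 1216; 1216 = 20·60 + 16 → 20:16, same day
→ 2023-02-18 20:16 MSF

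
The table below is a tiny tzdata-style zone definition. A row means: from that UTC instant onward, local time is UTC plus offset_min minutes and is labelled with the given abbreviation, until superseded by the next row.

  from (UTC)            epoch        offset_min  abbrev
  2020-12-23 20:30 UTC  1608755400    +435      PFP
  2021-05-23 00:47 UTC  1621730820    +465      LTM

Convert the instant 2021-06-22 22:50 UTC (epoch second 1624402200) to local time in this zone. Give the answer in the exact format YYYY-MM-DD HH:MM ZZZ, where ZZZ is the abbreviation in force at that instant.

2021-06-23 06:35 LTM

Query: 2021-06-22 22:50 UTC
Rule 2/2 (LTM, +07:45): 2021-05-23 00:47 UTC ≤ query < +∞
22·60 + 50 + 465 = 1835 min
1835 = 1·1440 + 395; 395 = 6·60 + 35 → 06:35, 2021-06-22 + 1 day = 2021-06-23
→ 2021-06-23 06:35 LTM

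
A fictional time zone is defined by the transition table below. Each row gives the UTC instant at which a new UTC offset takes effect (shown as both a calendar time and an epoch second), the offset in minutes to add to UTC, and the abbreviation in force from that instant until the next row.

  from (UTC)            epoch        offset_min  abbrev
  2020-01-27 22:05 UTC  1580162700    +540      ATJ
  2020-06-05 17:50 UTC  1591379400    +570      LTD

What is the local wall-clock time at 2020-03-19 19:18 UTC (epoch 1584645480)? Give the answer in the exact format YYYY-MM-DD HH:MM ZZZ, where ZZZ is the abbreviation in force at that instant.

2020-03-20 04:18 ATJ

Query: 2020-03-19 19:18 UTC
Rule 1/2 (ATJ, +09:00): 2020-01-27 22:05 UTC ≤ query < 2020-06-05 17:50 UTC
19·60 + 18 + 540 = 1698 min
1698 = 1·1440 + 258; 258 = 4·60 + 18 → 04:18, 2020-03-19 + 1 day = 2020-03-20
→ 2020-03-20 04:18 ATJ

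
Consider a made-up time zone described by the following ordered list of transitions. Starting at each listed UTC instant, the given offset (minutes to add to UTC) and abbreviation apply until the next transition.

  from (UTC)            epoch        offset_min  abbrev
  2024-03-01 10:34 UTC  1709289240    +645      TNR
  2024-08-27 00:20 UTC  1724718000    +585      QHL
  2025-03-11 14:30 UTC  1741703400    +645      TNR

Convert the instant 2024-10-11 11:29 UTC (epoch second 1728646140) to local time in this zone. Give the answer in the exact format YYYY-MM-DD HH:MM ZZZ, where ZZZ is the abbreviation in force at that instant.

2024-10-11 21:14 QHL

Query: 2024-10-11 11:29 UTC
Rule 2/3 (QHL, +09:45): 2024-08-27 00:20 UTC ≤ query < 2025-03-11 14:30 UTC
11·60 + 29 + 585 = 1274 min
1274 = 0·1440 + 1274; 1274 = 21·60 + 14 → 21:14, same day
→ 2024-10-11 21:14 QHL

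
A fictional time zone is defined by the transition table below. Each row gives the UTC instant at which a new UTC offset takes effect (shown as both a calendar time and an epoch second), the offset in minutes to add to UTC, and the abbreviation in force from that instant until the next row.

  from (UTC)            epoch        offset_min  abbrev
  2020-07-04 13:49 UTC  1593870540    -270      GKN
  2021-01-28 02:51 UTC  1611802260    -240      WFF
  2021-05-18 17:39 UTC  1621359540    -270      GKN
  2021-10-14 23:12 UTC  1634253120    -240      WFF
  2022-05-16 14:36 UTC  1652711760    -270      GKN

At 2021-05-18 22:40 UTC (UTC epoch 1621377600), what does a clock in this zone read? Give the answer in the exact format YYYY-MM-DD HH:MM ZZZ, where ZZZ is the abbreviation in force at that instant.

2021-05-18 18:10 GKN

Query: 2021-05-18 22:40 UTC
Rule 3/5 (GKN, -04:30): 2021-05-18 17:39 UTC ≤ query < 2021-10-14 23:12 UTC
22·60 + 40 - 270 = 1090 min
1090 = 0·1440 + 1090; 1090 = 18·60 + 10 → 18:10, same day
→ 2021-05-18 18:10 GKN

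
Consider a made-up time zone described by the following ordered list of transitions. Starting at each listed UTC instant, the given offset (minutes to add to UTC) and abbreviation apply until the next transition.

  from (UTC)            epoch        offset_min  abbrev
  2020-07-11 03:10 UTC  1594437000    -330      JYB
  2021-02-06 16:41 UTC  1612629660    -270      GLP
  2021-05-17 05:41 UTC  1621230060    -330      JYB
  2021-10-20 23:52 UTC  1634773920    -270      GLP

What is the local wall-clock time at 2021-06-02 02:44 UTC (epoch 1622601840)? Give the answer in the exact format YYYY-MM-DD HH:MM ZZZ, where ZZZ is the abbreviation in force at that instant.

Query: 2021-06-02 02:44 UTC
Rule 3/4 (JYB, -05:30): 2021-05-17 05:41 UTC ≤ query < 2021-10-20 23:52 UTC
2·60 + 44 - 330 = -166 min
-166 = -1·1440 + 1274; 1274 = 21·60 + 14 → 21:14, 2021-06-02 - 1 day = 2021-06-01
→ 2021-06-01 21:14 JYB

2021-06-01 21:14 JYB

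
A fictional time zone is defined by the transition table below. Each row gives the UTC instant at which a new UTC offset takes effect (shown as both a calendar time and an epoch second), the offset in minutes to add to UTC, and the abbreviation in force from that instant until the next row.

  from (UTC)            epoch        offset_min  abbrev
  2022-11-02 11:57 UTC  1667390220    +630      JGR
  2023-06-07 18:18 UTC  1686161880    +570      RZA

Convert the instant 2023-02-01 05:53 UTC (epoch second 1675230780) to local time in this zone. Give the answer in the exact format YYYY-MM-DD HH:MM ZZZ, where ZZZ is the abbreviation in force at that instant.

Query: 2023-02-01 05:53 UTC
Rule 1/2 (JGR, +10:30): 2022-11-02 11:57 UTC ≤ query < 2023-06-07 18:18 UTC
5·60 + 53 + 630 = 983 min
983 = 0·1440 + 983; 983 = 16·60 + 23 → 16:23, same day
→ 2023-02-01 16:23 JGR

2023-02-01 16:23 JGR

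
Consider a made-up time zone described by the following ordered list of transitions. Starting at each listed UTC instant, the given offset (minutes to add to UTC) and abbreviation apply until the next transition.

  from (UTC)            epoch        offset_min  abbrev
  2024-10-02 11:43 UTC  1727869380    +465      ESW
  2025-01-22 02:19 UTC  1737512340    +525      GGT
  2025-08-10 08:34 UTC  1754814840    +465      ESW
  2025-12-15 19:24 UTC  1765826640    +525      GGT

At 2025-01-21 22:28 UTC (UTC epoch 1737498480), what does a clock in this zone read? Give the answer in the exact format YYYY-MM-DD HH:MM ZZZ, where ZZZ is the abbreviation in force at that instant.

2025-01-22 06:13 ESW

Query: 2025-01-21 22:28 UTC
Rule 1/4 (ESW, +07:45): 2024-10-02 11:43 UTC ≤ query < 2025-01-22 02:19 UTC
22·60 + 28 + 465 = 1813 min
1813 = 1·1440 + 373; 373 = 6·60 + 13 → 06:13, 2025-01-21 + 1 day = 2025-01-22
→ 2025-01-22 06:13 ESW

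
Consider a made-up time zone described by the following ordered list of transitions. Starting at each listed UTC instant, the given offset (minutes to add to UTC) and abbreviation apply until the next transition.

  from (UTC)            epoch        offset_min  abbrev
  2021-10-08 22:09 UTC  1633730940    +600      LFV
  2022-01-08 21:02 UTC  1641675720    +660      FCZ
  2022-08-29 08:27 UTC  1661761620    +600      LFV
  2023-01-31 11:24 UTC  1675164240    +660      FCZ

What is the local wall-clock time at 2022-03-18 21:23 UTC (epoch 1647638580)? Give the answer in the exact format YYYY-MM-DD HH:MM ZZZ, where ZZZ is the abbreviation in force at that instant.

2022-03-19 08:23 FCZ

Query: 2022-03-18 21:23 UTC
Rule 2/4 (FCZ, +11:00): 2022-01-08 21:02 UTC ≤ query < 2022-08-29 08:27 UTC
21·60 + 23 + 660 = 1943 min
1943 = 1·1440 + 503; 503 = 8·60 + 23 → 08:23, 2022-03-18 + 1 day = 2022-03-19
→ 2022-03-19 08:23 FCZ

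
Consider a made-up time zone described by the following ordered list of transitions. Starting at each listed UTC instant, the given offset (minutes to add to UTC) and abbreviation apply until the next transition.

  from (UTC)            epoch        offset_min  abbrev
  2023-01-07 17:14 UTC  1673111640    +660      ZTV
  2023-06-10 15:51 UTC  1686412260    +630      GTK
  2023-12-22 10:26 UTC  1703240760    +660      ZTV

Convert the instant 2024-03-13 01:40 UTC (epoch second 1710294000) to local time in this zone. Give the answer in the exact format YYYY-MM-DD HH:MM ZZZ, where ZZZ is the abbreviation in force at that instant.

Query: 2024-03-13 01:40 UTC
Rule 3/3 (ZTV, +11:00): 2023-12-22 10:26 UTC ≤ query < +∞
1·60 + 40 + 660 = 760 min
760 = 0·1440 + 760; 760 = 12·60 + 40 → 12:40, same day
→ 2024-03-13 12:40 ZTV

2024-03-13 12:40 ZTV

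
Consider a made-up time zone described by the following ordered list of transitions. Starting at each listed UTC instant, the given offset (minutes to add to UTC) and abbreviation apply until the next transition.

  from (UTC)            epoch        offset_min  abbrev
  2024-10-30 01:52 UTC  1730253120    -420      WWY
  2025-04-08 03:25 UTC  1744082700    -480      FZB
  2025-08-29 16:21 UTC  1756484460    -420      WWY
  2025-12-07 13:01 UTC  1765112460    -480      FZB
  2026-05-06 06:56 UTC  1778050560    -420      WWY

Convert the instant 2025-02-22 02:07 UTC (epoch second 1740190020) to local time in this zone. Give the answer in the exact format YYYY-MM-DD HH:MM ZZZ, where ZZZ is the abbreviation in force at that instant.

2025-02-21 19:07 WWY

Query: 2025-02-22 02:07 UTC
Rule 1/5 (WWY, -07:00): 2024-10-30 01:52 UTC ≤ query < 2025-04-08 03:25 UTC
2·60 + 7 - 420 = -293 min
-293 = -1·1440 + 1147; 1147 = 19·60 + 7 → 19:07, 2025-02-22 - 1 day = 2025-02-21
→ 2025-02-21 19:07 WWY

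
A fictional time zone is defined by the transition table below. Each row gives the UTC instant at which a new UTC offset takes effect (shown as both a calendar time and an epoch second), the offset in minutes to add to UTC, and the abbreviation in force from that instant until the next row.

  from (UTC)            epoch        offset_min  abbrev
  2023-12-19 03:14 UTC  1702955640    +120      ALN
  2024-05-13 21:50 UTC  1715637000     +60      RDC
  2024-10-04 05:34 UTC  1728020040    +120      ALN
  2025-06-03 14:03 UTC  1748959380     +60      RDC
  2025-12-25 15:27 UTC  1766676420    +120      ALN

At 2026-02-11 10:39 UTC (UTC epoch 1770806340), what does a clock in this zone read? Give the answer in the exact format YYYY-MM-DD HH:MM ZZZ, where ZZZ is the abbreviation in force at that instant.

Query: 2026-02-11 10:39 UTC
Rule 5/5 (ALN, +02:00): 2025-12-25 15:27 UTC ≤ query < +∞
10·60 + 39 + 120 = 759 min
759 = 0·1440 + 759; 759 = 12·60 + 39 → 12:39, same day
→ 2026-02-11 12:39 ALN

2026-02-11 12:39 ALN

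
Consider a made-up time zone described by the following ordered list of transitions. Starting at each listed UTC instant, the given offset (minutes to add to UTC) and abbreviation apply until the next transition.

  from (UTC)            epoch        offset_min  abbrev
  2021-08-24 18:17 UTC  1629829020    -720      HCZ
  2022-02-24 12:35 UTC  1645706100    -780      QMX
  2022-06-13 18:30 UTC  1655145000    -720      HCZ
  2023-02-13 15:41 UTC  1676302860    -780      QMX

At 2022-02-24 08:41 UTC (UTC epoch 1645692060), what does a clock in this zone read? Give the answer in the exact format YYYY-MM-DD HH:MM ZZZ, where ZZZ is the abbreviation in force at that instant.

Query: 2022-02-24 08:41 UTC
Rule 1/4 (HCZ, -12:00): 2021-08-24 18:17 UTC ≤ query < 2022-02-24 12:35 UTC
8·60 + 41 - 720 = -199 min
-199 = -1·1440 + 1241; 1241 = 20·60 + 41 → 20:41, 2022-02-24 - 1 day = 2022-02-23
→ 2022-02-23 20:41 HCZ

2022-02-23 20:41 HCZ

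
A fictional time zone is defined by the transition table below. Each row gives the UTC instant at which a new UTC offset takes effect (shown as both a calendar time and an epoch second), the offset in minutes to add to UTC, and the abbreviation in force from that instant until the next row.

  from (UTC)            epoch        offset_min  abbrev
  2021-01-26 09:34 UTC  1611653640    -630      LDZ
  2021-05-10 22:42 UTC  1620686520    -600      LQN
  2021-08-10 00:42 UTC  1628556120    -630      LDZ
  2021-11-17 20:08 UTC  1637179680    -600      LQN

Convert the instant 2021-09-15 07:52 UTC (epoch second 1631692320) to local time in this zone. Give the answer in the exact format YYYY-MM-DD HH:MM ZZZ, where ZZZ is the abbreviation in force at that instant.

2021-09-14 21:22 LDZ

Query: 2021-09-15 07:52 UTC
Rule 3/4 (LDZ, -10:30): 2021-08-10 00:42 UTC ≤ query < 2021-11-17 20:08 UTC
7·60 + 52 - 630 = -158 min
-158 = -1·1440 + 1282; 1282 = 21·60 + 22 → 21:22, 2021-09-15 - 1 day = 2021-09-14
→ 2021-09-14 21:22 LDZ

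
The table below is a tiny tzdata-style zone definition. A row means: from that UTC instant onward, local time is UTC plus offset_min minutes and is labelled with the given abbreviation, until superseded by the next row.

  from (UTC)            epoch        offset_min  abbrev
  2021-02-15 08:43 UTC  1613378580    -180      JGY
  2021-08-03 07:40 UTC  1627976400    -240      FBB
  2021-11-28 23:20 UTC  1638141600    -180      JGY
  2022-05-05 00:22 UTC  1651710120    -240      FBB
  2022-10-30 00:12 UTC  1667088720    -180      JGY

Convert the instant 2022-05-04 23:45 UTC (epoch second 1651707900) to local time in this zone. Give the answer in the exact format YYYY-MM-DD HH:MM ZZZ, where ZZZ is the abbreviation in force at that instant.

2022-05-04 20:45 JGY

Query: 2022-05-04 23:45 UTC
Rule 3/5 (JGY, -03:00): 2021-11-28 23:20 UTC ≤ query < 2022-05-05 00:22 UTC
23·60 + 45 - 180 = 1245 min
1245 = 0·1440 + 1245; 1245 = 20·60 + 45 → 20:45, same day
→ 2022-05-04 20:45 JGY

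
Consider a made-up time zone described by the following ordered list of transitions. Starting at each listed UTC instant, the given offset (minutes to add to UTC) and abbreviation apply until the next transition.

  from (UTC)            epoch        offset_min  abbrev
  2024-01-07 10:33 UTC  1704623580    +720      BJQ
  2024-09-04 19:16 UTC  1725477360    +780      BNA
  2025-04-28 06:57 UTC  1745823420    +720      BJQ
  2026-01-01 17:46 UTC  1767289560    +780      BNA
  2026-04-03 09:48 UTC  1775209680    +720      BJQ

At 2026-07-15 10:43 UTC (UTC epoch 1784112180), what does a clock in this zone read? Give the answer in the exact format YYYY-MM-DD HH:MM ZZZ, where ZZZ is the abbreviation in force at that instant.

2026-07-15 22:43 BJQ

Query: 2026-07-15 10:43 UTC
Rule 5/5 (BJQ, +12:00): 2026-04-03 09:48 UTC ≤ query < +∞
10·60 + 43 + 720 = 1363 min
1363 = 0·1440 + 1363; 1363 = 22·60 + 43 → 22:43, same day
→ 2026-07-15 22:43 BJQ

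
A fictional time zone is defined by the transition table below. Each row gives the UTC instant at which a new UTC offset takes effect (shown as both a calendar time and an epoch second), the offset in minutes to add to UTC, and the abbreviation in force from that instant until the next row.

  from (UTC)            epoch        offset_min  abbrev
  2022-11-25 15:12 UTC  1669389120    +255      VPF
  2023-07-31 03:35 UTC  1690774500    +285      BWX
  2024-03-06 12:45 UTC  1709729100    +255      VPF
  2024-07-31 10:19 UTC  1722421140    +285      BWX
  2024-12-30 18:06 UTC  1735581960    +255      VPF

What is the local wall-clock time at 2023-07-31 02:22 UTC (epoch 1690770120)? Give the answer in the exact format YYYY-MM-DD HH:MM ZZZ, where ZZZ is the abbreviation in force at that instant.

Query: 2023-07-31 02:22 UTC
Rule 1/5 (VPF, +04:15): 2022-11-25 15:12 UTC ≤ query < 2023-07-31 03:35 UTC
2·60 + 22 + 255 = 397 min
397 = 0·1440 + 397; 397 = 6·60 + 37 → 06:37, same day
→ 2023-07-31 06:37 VPF

2023-07-31 06:37 VPF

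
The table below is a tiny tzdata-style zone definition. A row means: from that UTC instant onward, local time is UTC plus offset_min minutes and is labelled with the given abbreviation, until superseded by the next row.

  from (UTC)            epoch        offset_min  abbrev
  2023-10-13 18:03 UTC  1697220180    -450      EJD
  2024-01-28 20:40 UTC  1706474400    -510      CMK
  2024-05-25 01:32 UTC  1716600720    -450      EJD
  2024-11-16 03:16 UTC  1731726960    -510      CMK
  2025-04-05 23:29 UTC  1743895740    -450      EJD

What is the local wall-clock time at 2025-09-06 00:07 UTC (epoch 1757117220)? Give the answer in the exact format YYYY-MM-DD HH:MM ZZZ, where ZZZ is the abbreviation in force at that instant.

Query: 2025-09-06 00:07 UTC
Rule 5/5 (EJD, -07:30): 2025-04-05 23:29 UTC ≤ query < +∞
0·60 + 7 - 450 = -443 min
-443 = -1·1440 + 997; 997 = 16·60 + 37 → 16:37, 2025-09-06 - 1 day = 2025-09-05
→ 2025-09-05 16:37 EJD

2025-09-05 16:37 EJD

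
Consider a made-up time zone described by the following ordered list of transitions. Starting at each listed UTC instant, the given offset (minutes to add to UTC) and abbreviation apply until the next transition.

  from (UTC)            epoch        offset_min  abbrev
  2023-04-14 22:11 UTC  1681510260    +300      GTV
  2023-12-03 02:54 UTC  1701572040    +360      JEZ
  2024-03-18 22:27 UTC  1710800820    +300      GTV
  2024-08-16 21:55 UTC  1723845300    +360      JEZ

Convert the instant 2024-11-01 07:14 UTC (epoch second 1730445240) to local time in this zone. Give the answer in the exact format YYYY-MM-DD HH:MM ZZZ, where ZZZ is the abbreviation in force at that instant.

Query: 2024-11-01 07:14 UTC
Rule 4/4 (JEZ, +06:00): 2024-08-16 21:55 UTC ≤ query < +∞
7·60 + 14 + 360 = 794 min
794 = 0·1440 + 794; 794 = 13·60 + 14 → 13:14, same day
→ 2024-11-01 13:14 JEZ

2024-11-01 13:14 JEZ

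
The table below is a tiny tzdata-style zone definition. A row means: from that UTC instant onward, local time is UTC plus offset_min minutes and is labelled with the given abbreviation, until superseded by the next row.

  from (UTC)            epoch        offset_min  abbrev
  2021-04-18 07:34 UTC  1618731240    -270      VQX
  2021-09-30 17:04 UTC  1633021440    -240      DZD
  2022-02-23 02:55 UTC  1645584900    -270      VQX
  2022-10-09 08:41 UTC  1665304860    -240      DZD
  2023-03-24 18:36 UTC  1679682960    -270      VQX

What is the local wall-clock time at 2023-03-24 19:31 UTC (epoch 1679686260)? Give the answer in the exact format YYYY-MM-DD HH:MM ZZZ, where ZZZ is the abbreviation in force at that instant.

Query: 2023-03-24 19:31 UTC
Rule 5/5 (VQX, -04:30): 2023-03-24 18:36 UTC ≤ query < +∞
19·60 + 31 - 270 = 901 min
901 = 0·1440 + 901; 901 = 15·60 + 1 → 15:01, same day
→ 2023-03-24 15:01 VQX

2023-03-24 15:01 VQX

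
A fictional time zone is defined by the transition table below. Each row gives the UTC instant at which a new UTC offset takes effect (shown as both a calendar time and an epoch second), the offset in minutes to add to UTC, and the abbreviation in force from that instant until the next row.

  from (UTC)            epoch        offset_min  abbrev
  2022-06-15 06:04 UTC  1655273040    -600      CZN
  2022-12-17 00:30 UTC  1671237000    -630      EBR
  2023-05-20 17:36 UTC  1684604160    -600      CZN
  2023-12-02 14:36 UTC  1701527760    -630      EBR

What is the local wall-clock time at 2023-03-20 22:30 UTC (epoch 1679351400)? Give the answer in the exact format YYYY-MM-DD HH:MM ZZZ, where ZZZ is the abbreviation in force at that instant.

Query: 2023-03-20 22:30 UTC
Rule 2/4 (EBR, -10:30): 2022-12-17 00:30 UTC ≤ query < 2023-05-20 17:36 UTC
22·60 + 30 - 630 = 720 min
720 = 0·1440 + 720; 720 = 12·60 + 0 → 12:00, same day
→ 2023-03-20 12:00 EBR

2023-03-20 12:00 EBR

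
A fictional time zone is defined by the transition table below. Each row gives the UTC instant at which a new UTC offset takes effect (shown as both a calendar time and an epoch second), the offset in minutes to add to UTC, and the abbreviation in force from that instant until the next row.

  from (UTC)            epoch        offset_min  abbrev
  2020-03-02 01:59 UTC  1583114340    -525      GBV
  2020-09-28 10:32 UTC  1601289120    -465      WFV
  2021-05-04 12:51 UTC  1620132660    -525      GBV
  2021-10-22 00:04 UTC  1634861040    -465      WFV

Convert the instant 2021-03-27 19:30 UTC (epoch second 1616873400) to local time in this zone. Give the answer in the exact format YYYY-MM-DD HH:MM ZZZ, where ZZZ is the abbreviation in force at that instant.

2021-03-27 11:45 WFV

Query: 2021-03-27 19:30 UTC
Rule 2/4 (WFV, -07:45): 2020-09-28 10:32 UTC ≤ query < 2021-05-04 12:51 UTC
19·60 + 30 - 465 = 705 min
705 = 0·1440 + 705; 705 = 11·60 + 45 → 11:45, same day
→ 2021-03-27 11:45 WFV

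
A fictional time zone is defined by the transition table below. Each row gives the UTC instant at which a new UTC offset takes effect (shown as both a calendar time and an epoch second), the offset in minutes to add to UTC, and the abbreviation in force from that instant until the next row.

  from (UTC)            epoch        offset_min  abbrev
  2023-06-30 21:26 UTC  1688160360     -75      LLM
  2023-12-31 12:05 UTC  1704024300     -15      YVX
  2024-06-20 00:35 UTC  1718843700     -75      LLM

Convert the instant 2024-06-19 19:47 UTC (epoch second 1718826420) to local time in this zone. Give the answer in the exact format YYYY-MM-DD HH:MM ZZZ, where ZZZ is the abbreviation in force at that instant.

Query: 2024-06-19 19:47 UTC
Rule 2/3 (YVX, -00:15): 2023-12-31 12:05 UTC ≤ query < 2024-06-20 00:35 UTC
19·60 + 47 - 15 = 1172 min
1172 = 0·1440 + 1172; 1172 = 19·60 + 32 → 19:32, same day
→ 2024-06-19 19:32 YVX

2024-06-19 19:32 YVX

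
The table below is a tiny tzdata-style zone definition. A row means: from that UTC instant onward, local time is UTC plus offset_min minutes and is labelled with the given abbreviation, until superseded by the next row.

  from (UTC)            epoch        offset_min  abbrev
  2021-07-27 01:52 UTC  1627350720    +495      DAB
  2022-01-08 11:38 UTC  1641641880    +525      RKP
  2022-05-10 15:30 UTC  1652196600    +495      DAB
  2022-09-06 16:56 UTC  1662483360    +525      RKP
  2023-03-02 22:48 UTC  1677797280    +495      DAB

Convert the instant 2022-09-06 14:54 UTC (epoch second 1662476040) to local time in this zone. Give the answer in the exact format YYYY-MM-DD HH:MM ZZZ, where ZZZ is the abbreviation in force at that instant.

Query: 2022-09-06 14:54 UTC
Rule 3/5 (DAB, +08:15): 2022-05-10 15:30 UTC ≤ query < 2022-09-06 16:56 UTC
14·60 + 54 + 495 = 1389 min
1389 = 0·1440 + 1389; 1389 = 23·60 + 9 → 23:09, same day
→ 2022-09-06 23:09 DAB

2022-09-06 23:09 DAB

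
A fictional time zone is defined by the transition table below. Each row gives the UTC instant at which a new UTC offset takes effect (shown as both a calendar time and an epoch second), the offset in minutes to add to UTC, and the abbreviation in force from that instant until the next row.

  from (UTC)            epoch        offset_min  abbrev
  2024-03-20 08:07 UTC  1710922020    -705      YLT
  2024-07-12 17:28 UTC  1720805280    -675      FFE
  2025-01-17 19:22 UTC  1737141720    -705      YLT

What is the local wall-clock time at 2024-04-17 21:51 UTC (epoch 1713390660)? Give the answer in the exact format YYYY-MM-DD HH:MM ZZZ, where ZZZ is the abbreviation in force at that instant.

Query: 2024-04-17 21:51 UTC
Rule 1/3 (YLT, -11:45): 2024-03-20 08:07 UTC ≤ query < 2024-07-12 17:28 UTC
21·60 + 51 - 705 = 606 min
606 = 0·1440 + 606; 606 = 10·60 + 6 → 10:06, same day
→ 2024-04-17 10:06 YLT

2024-04-17 10:06 YLT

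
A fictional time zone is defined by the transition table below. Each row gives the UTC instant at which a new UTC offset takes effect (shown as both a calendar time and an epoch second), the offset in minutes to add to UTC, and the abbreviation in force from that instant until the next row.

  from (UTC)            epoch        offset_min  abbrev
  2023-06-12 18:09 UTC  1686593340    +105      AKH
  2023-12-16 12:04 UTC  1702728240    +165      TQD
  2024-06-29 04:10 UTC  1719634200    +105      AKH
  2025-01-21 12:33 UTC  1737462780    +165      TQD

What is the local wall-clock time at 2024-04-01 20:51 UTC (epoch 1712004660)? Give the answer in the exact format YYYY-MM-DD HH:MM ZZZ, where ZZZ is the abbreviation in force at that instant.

2024-04-01 23:36 TQD

Query: 2024-04-01 20:51 UTC
Rule 2/4 (TQD, +02:45): 2023-12-16 12:04 UTC ≤ query < 2024-06-29 04:10 UTC
20·60 + 51 + 165 = 1416 min
1416 = 0·1440 + 1416; 1416 = 23·60 + 36 → 23:36, same day
→ 2024-04-01 23:36 TQD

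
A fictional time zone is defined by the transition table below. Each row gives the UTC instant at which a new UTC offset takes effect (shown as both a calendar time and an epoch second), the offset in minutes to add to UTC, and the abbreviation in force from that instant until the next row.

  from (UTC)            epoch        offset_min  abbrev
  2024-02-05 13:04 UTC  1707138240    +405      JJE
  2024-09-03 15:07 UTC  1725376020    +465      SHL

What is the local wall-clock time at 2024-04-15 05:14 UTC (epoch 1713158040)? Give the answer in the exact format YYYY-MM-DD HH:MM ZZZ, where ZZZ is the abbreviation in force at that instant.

Query: 2024-04-15 05:14 UTC
Rule 1/2 (JJE, +06:45): 2024-02-05 13:04 UTC ≤ query < 2024-09-03 15:07 UTC
5·60 + 14 + 405 = 719 min
719 = 0·1440 + 719; 719 = 11·60 + 59 → 11:59, same day
→ 2024-04-15 11:59 JJE

2024-04-15 11:59 JJE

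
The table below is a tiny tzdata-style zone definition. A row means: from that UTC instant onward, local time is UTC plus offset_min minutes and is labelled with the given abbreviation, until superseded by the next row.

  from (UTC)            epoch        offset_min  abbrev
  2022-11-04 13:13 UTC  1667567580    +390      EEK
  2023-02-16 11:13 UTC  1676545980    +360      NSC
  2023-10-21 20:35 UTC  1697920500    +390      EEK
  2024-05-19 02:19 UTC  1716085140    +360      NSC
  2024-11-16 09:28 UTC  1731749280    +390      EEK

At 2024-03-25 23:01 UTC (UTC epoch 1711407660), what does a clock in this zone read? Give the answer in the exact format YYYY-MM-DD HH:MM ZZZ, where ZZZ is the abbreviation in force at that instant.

2024-03-26 05:31 EEK

Query: 2024-03-25 23:01 UTC
Rule 3/5 (EEK, +06:30): 2023-10-21 20:35 UTC ≤ query < 2024-05-19 02:19 UTC
23·60 + 1 + 390 = 1771 min
1771 = 1·1440 + 331; 331 = 5·60 + 31 → 05:31, 2024-03-25 + 1 day = 2024-03-26
→ 2024-03-26 05:31 EEK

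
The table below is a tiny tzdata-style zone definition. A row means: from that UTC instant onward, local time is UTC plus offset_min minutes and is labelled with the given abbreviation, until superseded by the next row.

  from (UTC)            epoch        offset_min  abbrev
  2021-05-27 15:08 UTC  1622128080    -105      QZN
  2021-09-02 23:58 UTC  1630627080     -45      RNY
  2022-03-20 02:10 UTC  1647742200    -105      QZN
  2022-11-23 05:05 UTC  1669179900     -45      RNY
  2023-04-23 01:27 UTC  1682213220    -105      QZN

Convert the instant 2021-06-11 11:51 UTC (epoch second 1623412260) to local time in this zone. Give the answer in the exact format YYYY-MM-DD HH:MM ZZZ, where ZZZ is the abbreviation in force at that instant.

Query: 2021-06-11 11:51 UTC
Rule 1/5 (QZN, -01:45): 2021-05-27 15:08 UTC ≤ query < 2021-09-02 23:58 UTC
11·60 + 51 - 105 = 606 min
606 = 0·1440 + 606; 606 = 10·60 + 6 → 10:06, same day
→ 2021-06-11 10:06 QZN

2021-06-11 10:06 QZN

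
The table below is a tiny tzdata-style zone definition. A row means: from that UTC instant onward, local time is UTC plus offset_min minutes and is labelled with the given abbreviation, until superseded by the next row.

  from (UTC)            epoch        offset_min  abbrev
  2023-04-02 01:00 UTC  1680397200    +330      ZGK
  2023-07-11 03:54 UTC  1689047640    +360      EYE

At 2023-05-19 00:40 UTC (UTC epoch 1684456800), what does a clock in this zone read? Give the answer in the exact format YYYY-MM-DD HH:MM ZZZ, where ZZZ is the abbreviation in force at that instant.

Query: 2023-05-19 00:40 UTC
Rule 1/2 (ZGK, +05:30): 2023-04-02 01:00 UTC ≤ query < 2023-07-11 03:54 UTC
0·60 + 40 + 330 = 370 min
370 = 0·1440 + 370; 370 = 6·60 + 10 → 06:10, same day
→ 2023-05-19 06:10 ZGK

2023-05-19 06:10 ZGK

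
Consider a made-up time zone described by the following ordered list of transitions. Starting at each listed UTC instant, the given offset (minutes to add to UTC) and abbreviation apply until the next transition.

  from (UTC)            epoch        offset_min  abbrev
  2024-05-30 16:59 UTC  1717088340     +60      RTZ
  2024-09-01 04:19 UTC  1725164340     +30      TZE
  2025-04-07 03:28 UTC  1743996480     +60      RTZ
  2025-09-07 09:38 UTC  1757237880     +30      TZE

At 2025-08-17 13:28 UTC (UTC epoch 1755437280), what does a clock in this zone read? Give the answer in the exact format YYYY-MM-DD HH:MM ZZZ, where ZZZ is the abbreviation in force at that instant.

2025-08-17 14:28 RTZ

Query: 2025-08-17 13:28 UTC
Rule 3/4 (RTZ, +01:00): 2025-04-07 03:28 UTC ≤ query < 2025-09-07 09:38 UTC
13·60 + 28 + 60 = 868 min
868 = 0·1440 + 868; 868 = 14·60 + 28 → 14:28, same day
→ 2025-08-17 14:28 RTZ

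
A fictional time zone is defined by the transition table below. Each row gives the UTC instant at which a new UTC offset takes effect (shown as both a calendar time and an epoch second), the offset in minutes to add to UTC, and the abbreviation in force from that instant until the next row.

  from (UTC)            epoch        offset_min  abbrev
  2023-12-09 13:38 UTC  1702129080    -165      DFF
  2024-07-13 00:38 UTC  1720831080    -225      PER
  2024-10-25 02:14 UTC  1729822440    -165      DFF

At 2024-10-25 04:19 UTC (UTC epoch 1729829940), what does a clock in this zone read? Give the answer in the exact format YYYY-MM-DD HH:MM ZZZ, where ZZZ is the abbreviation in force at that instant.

Query: 2024-10-25 04:19 UTC
Rule 3/3 (DFF, -02:45): 2024-10-25 02:14 UTC ≤ query < +∞
4·60 + 19 - 165 = 94 min
94 = 0·1440 + 94; 94 = 1·60 + 34 → 01:34, same day
→ 2024-10-25 01:34 DFF

2024-10-25 01:34 DFF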